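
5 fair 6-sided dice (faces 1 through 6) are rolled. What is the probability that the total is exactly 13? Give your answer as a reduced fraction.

35/648

There are 6^5 = 7776 equally likely outcomes.
The number of ordered 5-tuples from {1,…,6} summing to 13 is 420.
P(sum = 13) = 420/7776 = 35/648.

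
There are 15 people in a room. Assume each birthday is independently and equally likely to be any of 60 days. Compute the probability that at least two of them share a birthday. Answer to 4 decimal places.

0.8521

It's easier to compute the probability that all 15 are distinct.
P(all distinct) = 60/60 · 59/60 · ··· · 46/60 ≈ 0.1479.
So the probability of at least one match is 1 − 0.1479 = 0.8521.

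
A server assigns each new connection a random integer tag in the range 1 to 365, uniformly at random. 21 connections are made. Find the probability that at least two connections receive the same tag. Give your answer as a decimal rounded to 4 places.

It's easier to compute the probability that all 21 are distinct.
P(all distinct) = 365/365 · 364/365 · ··· · 345/365 ≈ 0.5563.
So the probability of at least one match is 1 − 0.5563 = 0.4437.

0.4437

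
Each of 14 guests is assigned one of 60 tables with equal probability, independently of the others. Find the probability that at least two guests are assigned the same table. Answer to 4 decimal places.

0.8070

It's easier to compute the probability that all 14 are distinct.
P(all distinct) = 60/60 · 59/60 · ··· · 47/60 ≈ 0.1930.
So the probability of at least one match is 1 − 0.1930 = 0.8070.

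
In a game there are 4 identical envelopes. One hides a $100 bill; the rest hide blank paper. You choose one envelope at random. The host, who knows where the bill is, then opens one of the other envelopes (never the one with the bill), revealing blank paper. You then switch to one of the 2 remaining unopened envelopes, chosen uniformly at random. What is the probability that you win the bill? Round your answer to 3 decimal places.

Your original envelope holds the bill with probability 1/4, so the other 3 collectively hold it with probability 3/4.
The host can always find an empty envelope to open, so this doesn't change that 3/4; it is now spread over the 2 remaining unopened envelopes.
P(win by switching) = (3/4) · (1/2) = 3/8 ≈ 0.375.

0.375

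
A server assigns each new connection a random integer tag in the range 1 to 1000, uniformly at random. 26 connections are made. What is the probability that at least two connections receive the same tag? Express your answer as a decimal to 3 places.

It's easier to compute the probability that all 26 are distinct.
P(all distinct) = 1000/1000 · 999/1000 · ··· · 975/1000 ≈ 0.721.
So the probability of at least one match is 1 − 0.721 = 0.279.

0.279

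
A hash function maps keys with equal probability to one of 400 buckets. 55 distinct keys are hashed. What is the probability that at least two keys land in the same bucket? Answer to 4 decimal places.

0.9796

It's easier to compute the probability that all 55 are distinct.
P(all distinct) = 400/400 · 399/400 · ··· · 346/400 ≈ 0.0204.
So the probability of at least one match is 1 − 0.0204 = 0.9796.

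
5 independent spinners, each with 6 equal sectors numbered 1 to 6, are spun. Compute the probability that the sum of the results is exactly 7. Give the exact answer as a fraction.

There are 6^5 = 7776 equally likely outcomes.
The number of ordered 5-tuples from {1,…,6} summing to 7 is 15.
P(sum = 7) = 15/7776 = 5/2592.

5/2592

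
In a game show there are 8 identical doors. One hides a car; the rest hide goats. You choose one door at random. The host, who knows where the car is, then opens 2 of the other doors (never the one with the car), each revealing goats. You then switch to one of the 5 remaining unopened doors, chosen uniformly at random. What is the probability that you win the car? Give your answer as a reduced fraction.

7/40

Your original door holds the car with probability 1/8, so the other 7 collectively hold it with probability 7/8.
The host can always find 2 empty doors to open, so the reveals don't change that 7/8; it is now spread over the 5 remaining unopened doors.
P(win by switching) = (7/8) · (1/5) = 7/40.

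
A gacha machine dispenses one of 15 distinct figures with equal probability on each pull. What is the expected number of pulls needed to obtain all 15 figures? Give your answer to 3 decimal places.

After i distinct types are collected, each trial gives a new one with probability (15−i)/15, so the expected wait for the next new type is 15/(15−i).
E = 15/15 + 15/14 + 15/13 + 15/12 + 15/11 + 15/10 + 15/9 + 15/8 + 15/7 + 15/6 + 15/5 + 15/4 + 15/3 + 15/2 + 15/1 = 1195757/24024 ≈ 49.773.

49.773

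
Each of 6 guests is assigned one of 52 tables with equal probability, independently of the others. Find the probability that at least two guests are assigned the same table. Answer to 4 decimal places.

0.2586

It's easier to compute the probability that all 6 are distinct.
P(all distinct) = 52/52 · 51/52 · ··· · 47/52 ≈ 0.7414.
So the probability of at least one match is 1 − 0.7414 = 0.2586.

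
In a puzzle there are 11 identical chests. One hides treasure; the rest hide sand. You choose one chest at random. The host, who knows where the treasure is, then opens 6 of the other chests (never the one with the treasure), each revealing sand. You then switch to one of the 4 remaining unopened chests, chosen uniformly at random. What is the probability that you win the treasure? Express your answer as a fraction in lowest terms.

5/22

Your original chest holds the treasure with probability 1/11, so the other 10 collectively hold it with probability 10/11.
The host can always find 6 empty chests to open, so the reveals don't change that 10/11; it is now spread over the 4 remaining unopened chests.
P(win by switching) = (10/11) · (1/4) = 5/22.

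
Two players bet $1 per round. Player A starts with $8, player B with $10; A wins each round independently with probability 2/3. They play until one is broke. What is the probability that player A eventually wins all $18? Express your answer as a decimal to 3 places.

0.996

Let r = q/p = (1/3)/(2/3) = 1/2. The recurrence P(i) = p·P(i+1) + q·P(i−1) with P(0)=0, P(18)=1 gives P(i) = (1 − r^i)/(1 − r^18).
P(8) = (1 − (1/2)^8) / (1 − (1/2)^18) = 87040/87381 ≈ 0.996.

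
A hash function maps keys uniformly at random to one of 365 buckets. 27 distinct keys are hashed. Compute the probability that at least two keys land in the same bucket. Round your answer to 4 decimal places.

It's easier to compute the probability that all 27 are distinct.
P(all distinct) = 365/365 · 364/365 · ··· · 339/365 ≈ 0.3731.
So the probability of at least one match is 1 − 0.3731 = 0.6269.

0.6269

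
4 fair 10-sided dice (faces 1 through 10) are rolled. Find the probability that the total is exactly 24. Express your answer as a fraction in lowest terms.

There are 10^4 = 10000 equally likely outcomes.
The number of ordered 4-tuples from {1,…,10} summing to 24 is 633.
P(sum = 24) = 633/10000.

633/10000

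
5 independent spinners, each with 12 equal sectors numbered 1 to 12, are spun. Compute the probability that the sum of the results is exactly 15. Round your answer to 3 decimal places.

0.004

There are 12^5 = 248832 equally likely outcomes.
The number of ordered 5-tuples from {1,…,12} summing to 15 is 1001.
P(sum = 15) = 1001/248832 ≈ 0.004.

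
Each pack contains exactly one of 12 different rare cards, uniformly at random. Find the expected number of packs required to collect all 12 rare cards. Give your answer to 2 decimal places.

37.24

After i distinct types are collected, each trial gives a new one with probability (12−i)/12, so the expected wait for the next new type is 12/(12−i).
E = 12/12 + 12/11 + 12/10 + 12/9 + 12/8 + 12/7 + 12/6 + 12/5 + 12/4 + 12/3 + 12/2 + 12/1 = 86021/2310 ≈ 37.24.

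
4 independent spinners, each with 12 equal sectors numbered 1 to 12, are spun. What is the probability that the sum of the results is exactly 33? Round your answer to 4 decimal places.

0.0355

There are 12^4 = 20736 equally likely outcomes.
The number of ordered 4-tuples from {1,…,12} summing to 33 is 736.
P(sum = 33) = 736/20736 = 23/648 ≈ 0.0355.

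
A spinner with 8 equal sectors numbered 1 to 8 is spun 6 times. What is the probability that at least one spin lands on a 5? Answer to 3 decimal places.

P(no spin lands on a 5) = (7/8)^6 ≈ 0.449.
P(at least one) = 1 − 0.449 = 0.551.

0.551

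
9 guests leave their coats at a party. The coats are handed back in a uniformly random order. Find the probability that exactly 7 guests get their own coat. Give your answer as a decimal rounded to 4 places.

Choose which 7 of the 9 are fixed: C(9,7) = 36 ways.
The remaining 2 must have no fixed point: D(2) = 1.
P = 36·1/362880 = 1/10080 ≈ 0.0001.

0.0001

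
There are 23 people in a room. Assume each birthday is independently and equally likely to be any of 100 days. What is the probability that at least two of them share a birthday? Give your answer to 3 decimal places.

It's easier to compute the probability that all 23 are distinct.
P(all distinct) = 100/100 · 99/100 · ··· · 78/100 ≈ 0.064.
So the probability of at least one match is 1 − 0.064 = 0.936.

0.936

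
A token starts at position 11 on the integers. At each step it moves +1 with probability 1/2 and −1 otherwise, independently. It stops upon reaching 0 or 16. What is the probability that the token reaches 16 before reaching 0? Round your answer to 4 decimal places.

With a fair step, P(i) = ½P(i−1) + ½P(i+1) with P(0)=0, P(16)=1 has the linear solution P(i) = i/16.
P(11) = 11/16 ≈ 0.6875.

0.6875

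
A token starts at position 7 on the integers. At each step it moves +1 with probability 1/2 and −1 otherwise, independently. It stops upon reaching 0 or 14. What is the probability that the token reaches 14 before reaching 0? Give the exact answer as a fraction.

With a fair step, P(i) = ½P(i−1) + ½P(i+1) with P(0)=0, P(14)=1 has the linear solution P(i) = i/14.
P(7) = 7/14 = 1/2.

1/2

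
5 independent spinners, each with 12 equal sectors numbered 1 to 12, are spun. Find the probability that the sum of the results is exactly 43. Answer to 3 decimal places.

There are 12^5 = 248832 equally likely outcomes.
The number of ordered 5-tuples from {1,…,12} summing to 43 is 5355.
P(sum = 43) = 5355/248832 = 595/27648 ≈ 0.022.

0.022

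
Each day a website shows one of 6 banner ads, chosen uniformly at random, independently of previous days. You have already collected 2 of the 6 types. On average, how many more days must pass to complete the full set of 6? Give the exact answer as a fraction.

Starting from 2 distinct types, each trial gives a new one with probability (6−i)/6 when i types are held, so the wait for the next new type is 6/(6−i).
E = 6/4 + 6/3 + 6/2 + 6/1 = 25/2.

25/2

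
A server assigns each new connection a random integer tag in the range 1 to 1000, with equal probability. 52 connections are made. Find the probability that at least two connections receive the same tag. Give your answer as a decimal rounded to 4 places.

0.7406

It's easier to compute the probability that all 52 are distinct.
P(all distinct) = 1000/1000 · 999/1000 · ··· · 949/1000 ≈ 0.2594.
So the probability of at least one match is 1 − 0.2594 = 0.7406.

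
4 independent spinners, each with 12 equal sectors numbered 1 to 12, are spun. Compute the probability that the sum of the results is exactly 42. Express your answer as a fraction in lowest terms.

There are 12^4 = 20736 equally likely outcomes.
The number of ordered 4-tuples from {1,…,12} summing to 42 is 84.
P(sum = 42) = 84/20736 = 7/1728.

7/1728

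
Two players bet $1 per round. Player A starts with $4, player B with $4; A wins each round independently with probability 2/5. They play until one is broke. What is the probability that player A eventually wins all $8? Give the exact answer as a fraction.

16/97

Let r = q/p = (3/5)/(2/5) = 3/2. The recurrence P(i) = p·P(i+1) + q·P(i−1) with P(0)=0, P(8)=1 gives P(i) = (1 − r^i)/(1 − r^8).
P(4) = (1 − (3/2)^4) / (1 − (3/2)^8) = 16/97.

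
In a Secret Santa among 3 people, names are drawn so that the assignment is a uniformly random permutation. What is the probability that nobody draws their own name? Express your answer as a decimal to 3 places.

0.333

This is the derangement probability: permutations of 3 with no fixed point.
D(3) = 3! · (1 − 1/1! + 1/2! − ··· + (−1)^3/3!) = 2.
P = 2/6 = 1/3 ≈ 0.333.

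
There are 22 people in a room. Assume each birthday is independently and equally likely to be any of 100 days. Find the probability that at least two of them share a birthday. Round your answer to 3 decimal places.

It's easier to compute the probability that all 22 are distinct.
P(all distinct) = 100/100 · 99/100 · ··· · 79/100 ≈ 0.082.
So the probability of at least one match is 1 − 0.082 = 0.918.

0.918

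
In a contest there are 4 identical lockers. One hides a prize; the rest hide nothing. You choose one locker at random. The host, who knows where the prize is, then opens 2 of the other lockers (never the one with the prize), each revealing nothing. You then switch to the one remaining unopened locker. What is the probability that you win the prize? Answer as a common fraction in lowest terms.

3/4

Your original locker holds the prize with probability 1/4, so the other 3 collectively hold it with probability 3/4.
The host can always find 2 empty lockers to open, so the reveals don't change that 3/4; it is now spread over the 1 remaining unopened locker.
P(win by switching) = (3/4) · (1/1) = 3/4.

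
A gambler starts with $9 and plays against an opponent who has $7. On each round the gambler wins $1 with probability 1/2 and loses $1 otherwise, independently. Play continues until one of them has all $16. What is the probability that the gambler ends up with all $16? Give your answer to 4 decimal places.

With a fair step, P(i) = ½P(i−1) + ½P(i+1) with P(0)=0, P(16)=1 has the linear solution P(i) = i/16.
P(9) = 9/16 ≈ 0.5625.

0.5625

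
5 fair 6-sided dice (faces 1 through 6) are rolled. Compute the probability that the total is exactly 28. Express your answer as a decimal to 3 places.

There are 6^5 = 7776 equally likely outcomes.
The number of ordered 5-tuples from {1,…,6} summing to 28 is 15.
P(sum = 28) = 15/7776 = 5/2592 ≈ 0.002.

0.002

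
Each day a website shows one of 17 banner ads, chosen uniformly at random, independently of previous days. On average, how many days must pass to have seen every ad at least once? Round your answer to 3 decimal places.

After i distinct types are collected, each trial gives a new one with probability (17−i)/17, so the expected wait for the next new type is 17/(17−i).
E = 17/17 + 17/16 + 17/15 + 17/14 + 17/13 + 17/12 + 17/11 + 17/10 + 17/9 + 17/8 + 17/7 + 17/6 + 17/5 + 17/4 + 17/3 + 17/2 + 17/1 = 42142223/720720 ≈ 58.472.

58.472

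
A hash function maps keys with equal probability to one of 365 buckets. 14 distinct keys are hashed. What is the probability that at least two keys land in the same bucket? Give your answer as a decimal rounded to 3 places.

0.223

It's easier to compute the probability that all 14 are distinct.
P(all distinct) = 365/365 · 364/365 · ··· · 352/365 ≈ 0.777.
So the probability of at least one match is 1 − 0.777 = 0.223.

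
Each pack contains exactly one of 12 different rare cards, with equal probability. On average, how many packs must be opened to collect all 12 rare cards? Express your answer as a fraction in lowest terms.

After i distinct types are collected, each trial gives a new one with probability (12−i)/12, so the expected wait for the next new type is 12/(12−i).
E = 12/12 + 12/11 + 12/10 + 12/9 + 12/8 + 12/7 + 12/6 + 12/5 + 12/4 + 12/3 + 12/2 + 12/1 = 86021/2310.

86021/2310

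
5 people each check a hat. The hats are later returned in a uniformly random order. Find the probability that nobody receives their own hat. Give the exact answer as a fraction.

This is the derangement probability: permutations of 5 with no fixed point.
D(5) = 5! · (1 − 1/1! + 1/2! − ··· + (−1)^5/5!) = 44.
P = 44/120 = 11/30.

11/30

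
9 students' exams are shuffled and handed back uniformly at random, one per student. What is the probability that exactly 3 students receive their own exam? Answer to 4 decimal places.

0.0613

Choose which 3 of the 9 are fixed: C(9,3) = 84 ways.
The remaining 6 must have no fixed point: D(6) = 265.
P = 84·265/362880 = 53/864 ≈ 0.0613.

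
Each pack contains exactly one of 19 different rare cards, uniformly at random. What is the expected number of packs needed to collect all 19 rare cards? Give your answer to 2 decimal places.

67.41

After i distinct types are collected, each trial gives a new one with probability (19−i)/19, so the expected wait for the next new type is 19/(19−i).
E = 19/19 + 19/18 + 19/17 + 19/16 + 19/15 + 19/14 + 19/13 + 19/12 + 19/11 + 19/10 + 19/9 + 19/8 + 19/7 + 19/6 + 19/5 + 19/4 + 19/3 + 19/2 + 19/1 = 275295799/4084080 ≈ 67.41.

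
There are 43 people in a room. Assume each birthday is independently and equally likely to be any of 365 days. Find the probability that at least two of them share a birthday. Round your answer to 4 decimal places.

0.9239

It's easier to compute the probability that all 43 are distinct.
P(all distinct) = 365/365 · 364/365 · ··· · 323/365 ≈ 0.0761.
So the probability of at least one match is 1 − 0.0761 = 0.9239.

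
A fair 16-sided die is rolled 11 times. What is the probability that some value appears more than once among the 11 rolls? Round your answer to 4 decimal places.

P(all 11 different) = 16/16 · 15/16 · ··· · 6/16 ≈ 0.0099.
P(at least two equal) = 1 − 0.0099 = 0.9901.

0.9901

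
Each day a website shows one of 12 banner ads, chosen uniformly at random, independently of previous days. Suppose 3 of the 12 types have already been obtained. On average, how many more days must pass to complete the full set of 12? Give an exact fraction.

7129/210

Starting from 3 distinct types, each trial gives a new one with probability (12−i)/12 when i types are held, so the wait for the next new type is 12/(12−i).
E = 12/9 + 12/8 + 12/7 + 12/6 + 12/5 + 12/4 + 12/3 + 12/2 + 12/1 = 7129/210.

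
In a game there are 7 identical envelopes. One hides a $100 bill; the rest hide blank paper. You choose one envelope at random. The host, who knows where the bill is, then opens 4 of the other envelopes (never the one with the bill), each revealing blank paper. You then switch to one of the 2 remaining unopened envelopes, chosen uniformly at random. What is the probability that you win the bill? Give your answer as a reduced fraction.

3/7

Your original envelope holds the bill with probability 1/7, so the other 6 collectively hold it with probability 6/7.
The host can always find 4 empty envelopes to open, so the reveals don't change that 6/7; it is now spread over the 2 remaining unopened envelopes.
P(win by switching) = (6/7) · (1/2) = 3/7.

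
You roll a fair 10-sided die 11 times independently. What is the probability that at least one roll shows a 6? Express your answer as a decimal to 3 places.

P(no roll shows a 6) = (9/10)^11 ≈ 0.314.
P(at least one) = 1 − 0.314 = 0.686.

0.686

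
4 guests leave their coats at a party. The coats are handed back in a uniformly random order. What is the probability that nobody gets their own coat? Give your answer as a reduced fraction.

3/8

This is the derangement probability: permutations of 4 with no fixed point.
D(4) = 4! · (1 − 1/1! + 1/2! − ··· + (−1)^4/4!) = 9.
P = 9/24 = 3/8.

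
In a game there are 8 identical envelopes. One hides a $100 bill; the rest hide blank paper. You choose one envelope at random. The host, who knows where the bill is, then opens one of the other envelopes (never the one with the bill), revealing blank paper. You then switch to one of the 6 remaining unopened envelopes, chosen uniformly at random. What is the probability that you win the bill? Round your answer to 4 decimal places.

0.1458

Your original envelope holds the bill with probability 1/8, so the other 7 collectively hold it with probability 7/8.
The host can always find an empty envelope to open, so this doesn't change that 7/8; it is now spread over the 6 remaining unopened envelopes.
P(win by switching) = (7/8) · (1/6) = 7/48 ≈ 0.1458.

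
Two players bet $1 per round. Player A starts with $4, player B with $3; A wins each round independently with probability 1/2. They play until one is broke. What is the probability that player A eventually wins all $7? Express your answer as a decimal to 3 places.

0.571

With a fair step, P(i) = ½P(i−1) + ½P(i+1) with P(0)=0, P(7)=1 has the linear solution P(i) = i/7.
P(4) = 4/7 ≈ 0.571.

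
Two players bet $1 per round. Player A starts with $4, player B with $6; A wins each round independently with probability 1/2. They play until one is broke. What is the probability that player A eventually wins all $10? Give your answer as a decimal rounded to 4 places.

0.4000

With a fair step, P(i) = ½P(i−1) + ½P(i+1) with P(0)=0, P(10)=1 has the linear solution P(i) = i/10.
P(4) = 4/10 = 2/5 ≈ 0.4000.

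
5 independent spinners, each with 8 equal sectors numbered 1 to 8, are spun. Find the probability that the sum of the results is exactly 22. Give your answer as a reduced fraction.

615/8192

There are 8^5 = 32768 equally likely outcomes.
The number of ordered 5-tuples from {1,…,8} summing to 22 is 2460.
P(sum = 22) = 2460/32768 = 615/8192.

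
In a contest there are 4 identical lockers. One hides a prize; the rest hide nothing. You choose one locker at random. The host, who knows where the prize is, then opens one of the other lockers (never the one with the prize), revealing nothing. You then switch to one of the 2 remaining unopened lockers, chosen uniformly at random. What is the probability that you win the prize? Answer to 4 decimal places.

Your original locker holds the prize with probability 1/4, so the other 3 collectively hold it with probability 3/4.
The host can always find an empty locker to open, so this doesn't change that 3/4; it is now spread over the 2 remaining unopened lockers.
P(win by switching) = (3/4) · (1/2) = 3/8 ≈ 0.3750.

0.3750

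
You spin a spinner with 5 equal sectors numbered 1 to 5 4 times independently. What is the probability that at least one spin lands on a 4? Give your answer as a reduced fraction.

369/625

P(no spin lands on a 4) = (4/5)^4 = 256/625.
P(at least one) = 1 − 256/625 = 369/625.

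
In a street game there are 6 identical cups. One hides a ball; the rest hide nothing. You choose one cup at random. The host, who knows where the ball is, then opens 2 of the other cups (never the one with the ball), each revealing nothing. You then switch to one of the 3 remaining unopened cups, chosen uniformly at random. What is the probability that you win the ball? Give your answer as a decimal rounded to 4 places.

0.2778

Your original cup holds the ball with probability 1/6, so the other 5 collectively hold it with probability 5/6.
The host can always find 2 empty cups to open, so the reveals don't change that 5/6; it is now spread over the 3 remaining unopened cups.
P(win by switching) = (5/6) · (1/3) = 5/18 ≈ 0.2778.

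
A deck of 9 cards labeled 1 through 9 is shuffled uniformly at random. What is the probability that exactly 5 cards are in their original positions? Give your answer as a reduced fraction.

1/320

Choose which 5 of the 9 are fixed: C(9,5) = 126 ways.
The remaining 4 must have no fixed point: D(4) = 9.
P = 126·9/362880 = 1/320.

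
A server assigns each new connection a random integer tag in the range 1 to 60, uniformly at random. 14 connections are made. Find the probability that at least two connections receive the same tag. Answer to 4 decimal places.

0.8070

It's easier to compute the probability that all 14 are distinct.
P(all distinct) = 60/60 · 59/60 · ··· · 47/60 ≈ 0.1930.
So the probability of at least one match is 1 − 0.1930 = 0.8070.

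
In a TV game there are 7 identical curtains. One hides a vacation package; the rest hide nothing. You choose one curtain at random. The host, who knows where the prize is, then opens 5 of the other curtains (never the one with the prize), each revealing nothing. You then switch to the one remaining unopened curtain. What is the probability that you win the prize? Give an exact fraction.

6/7

Your original curtain holds the prize with probability 1/7, so the other 6 collectively hold it with probability 6/7.
The host can always find 5 empty curtains to open, so the reveals don't change that 6/7; it is now spread over the 1 remaining unopened curtain.
P(win by switching) = (6/7) · (1/1) = 6/7.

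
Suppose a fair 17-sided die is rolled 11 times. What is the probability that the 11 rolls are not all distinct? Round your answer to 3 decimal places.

0.986

P(all 11 different) = 17/17 · 16/17 · ··· · 7/17 ≈ 0.014.
P(at least two equal) = 1 − 0.014 = 0.986.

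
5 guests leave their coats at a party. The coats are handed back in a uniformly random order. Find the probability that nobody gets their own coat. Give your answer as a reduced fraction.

11/30

This is the derangement probability: permutations of 5 with no fixed point.
D(5) = 5! · (1 − 1/1! + 1/2! − ··· + (−1)^5/5!) = 44.
P = 44/120 = 11/30.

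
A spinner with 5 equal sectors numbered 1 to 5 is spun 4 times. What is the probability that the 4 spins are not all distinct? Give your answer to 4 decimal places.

P(all 4 different) = 5/5 · 4/5 · ··· · 2/5 ≈ 0.1920.
P(at least two equal) = 1 − 0.1920 = 0.8080.

0.8080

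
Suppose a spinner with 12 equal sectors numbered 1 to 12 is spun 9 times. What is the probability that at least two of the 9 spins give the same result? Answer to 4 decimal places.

P(all 9 different) = 12/12 · 11/12 · ··· · 4/12 ≈ 0.0155.
P(at least two equal) = 1 − 0.0155 = 0.9845.

0.9845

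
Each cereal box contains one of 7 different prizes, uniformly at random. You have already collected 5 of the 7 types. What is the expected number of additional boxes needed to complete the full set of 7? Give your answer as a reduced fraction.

Starting from 5 distinct types, each trial gives a new one with probability (7−i)/7 when i types are held, so the wait for the next new type is 7/(7−i).
E = 7/2 + 7/1 = 21/2.

21/2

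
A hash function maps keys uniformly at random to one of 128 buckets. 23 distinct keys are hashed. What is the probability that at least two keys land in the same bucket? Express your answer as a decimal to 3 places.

0.878

It's easier to compute the probability that all 23 are distinct.
P(all distinct) = 128/128 · 127/128 · ··· · 106/128 ≈ 0.122.
So the probability of at least one match is 1 − 0.122 = 0.878.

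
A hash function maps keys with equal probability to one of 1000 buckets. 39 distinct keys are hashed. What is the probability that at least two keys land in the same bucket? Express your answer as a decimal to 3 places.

0.528

It's easier to compute the probability that all 39 are distinct.
P(all distinct) = 1000/1000 · 999/1000 · ··· · 962/1000 ≈ 0.472.
So the probability of at least one match is 1 − 0.472 = 0.528.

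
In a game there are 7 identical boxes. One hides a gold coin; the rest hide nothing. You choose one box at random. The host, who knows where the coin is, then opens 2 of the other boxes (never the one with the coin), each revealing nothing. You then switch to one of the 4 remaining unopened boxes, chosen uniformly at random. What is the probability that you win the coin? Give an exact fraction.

Your original box holds the coin with probability 1/7, so the other 6 collectively hold it with probability 6/7.
The host can always find 2 empty boxes to open, so the reveals don't change that 6/7; it is now spread over the 4 remaining unopened boxes.
P(win by switching) = (6/7) · (1/4) = 3/14.

3/14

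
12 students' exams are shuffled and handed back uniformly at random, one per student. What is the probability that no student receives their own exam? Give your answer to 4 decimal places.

0.3679

This is the derangement probability: permutations of 12 with no fixed point.
D(12) = 12! · (1 − 1/1! + 1/2! − ··· + (−1)^12/12!) = 176214841.
P = 176214841/479001600 = 16019531/43545600 ≈ 0.3679.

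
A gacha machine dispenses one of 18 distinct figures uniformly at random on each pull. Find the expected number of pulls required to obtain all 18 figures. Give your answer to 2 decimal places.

62.91

After i distinct types are collected, each trial gives a new one with probability (18−i)/18, so the expected wait for the next new type is 18/(18−i).
E = 18/18 + 18/17 + 18/16 + 18/15 + 18/14 + 18/13 + 18/12 + 18/11 + 18/10 + 18/9 + 18/8 + 18/7 + 18/6 + 18/5 + 18/4 + 18/3 + 18/2 + 18/1 = 42822903/680680 ≈ 62.91.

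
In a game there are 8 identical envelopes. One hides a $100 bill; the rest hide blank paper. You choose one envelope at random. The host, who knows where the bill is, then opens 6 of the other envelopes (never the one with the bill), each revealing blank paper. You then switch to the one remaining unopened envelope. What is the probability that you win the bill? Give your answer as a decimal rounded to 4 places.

0.8750

Your original envelope holds the bill with probability 1/8, so the other 7 collectively hold it with probability 7/8.
The host can always find 6 empty envelopes to open, so the reveals don't change that 7/8; it is now spread over the 1 remaining unopened envelope.
P(win by switching) = (7/8) · (1/1) = 7/8 ≈ 0.8750.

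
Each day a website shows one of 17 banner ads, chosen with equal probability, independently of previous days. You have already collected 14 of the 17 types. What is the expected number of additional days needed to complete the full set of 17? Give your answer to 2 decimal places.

31.17

Starting from 14 distinct types, each trial gives a new one with probability (17−i)/17 when i types are held, so the wait for the next new type is 17/(17−i).
E = 17/3 + 17/2 + 17/1 = 187/6 ≈ 31.17.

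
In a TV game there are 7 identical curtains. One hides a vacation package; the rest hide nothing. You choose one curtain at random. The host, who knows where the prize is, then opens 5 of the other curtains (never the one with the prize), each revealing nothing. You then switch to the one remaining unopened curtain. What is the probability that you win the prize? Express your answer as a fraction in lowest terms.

Your original curtain holds the prize with probability 1/7, so the other 6 collectively hold it with probability 6/7.
The host can always find 5 empty curtains to open, so the reveals don't change that 6/7; it is now spread over the 1 remaining unopened curtain.
P(win by switching) = (6/7) · (1/1) = 6/7.

6/7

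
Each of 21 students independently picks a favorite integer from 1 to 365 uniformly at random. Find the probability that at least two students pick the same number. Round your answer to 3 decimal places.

0.444

It's easier to compute the probability that all 21 are distinct.
P(all distinct) = 365/365 · 364/365 · ··· · 345/365 ≈ 0.556.
So the probability of at least one match is 1 − 0.556 = 0.444.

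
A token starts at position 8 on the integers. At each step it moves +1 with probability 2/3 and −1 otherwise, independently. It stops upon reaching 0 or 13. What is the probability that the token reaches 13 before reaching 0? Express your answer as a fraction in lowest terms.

8160/8191

Let r = q/p = (1/3)/(2/3) = 1/2. The recurrence P(i) = p·P(i+1) + q·P(i−1) with P(0)=0, P(13)=1 gives P(i) = (1 − r^i)/(1 − r^13).
P(8) = (1 − (1/2)^8) / (1 − (1/2)^13) = 8160/8191.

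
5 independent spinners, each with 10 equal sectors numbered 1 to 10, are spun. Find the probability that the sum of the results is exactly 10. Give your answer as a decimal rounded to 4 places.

There are 10^5 = 100000 equally likely outcomes.
The number of ordered 5-tuples from {1,…,10} summing to 10 is 126.
P(sum = 10) = 126/100000 = 63/50000 ≈ 0.0013.

0.0013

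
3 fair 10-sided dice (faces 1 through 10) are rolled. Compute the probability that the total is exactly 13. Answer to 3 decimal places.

There are 10^3 = 1000 equally likely outcomes.
The number of ordered 3-tuples from {1,…,10} summing to 13 is 63.
P(sum = 13) = 63/1000 ≈ 0.063.

0.063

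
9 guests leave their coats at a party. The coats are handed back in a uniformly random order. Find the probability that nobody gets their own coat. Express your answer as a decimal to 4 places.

This is the derangement probability: permutations of 9 with no fixed point.
D(9) = 9! · (1 − 1/1! + 1/2! − ··· + (−1)^9/9!) = 133496.
P = 133496/362880 = 16687/45360 ≈ 0.3679.

0.3679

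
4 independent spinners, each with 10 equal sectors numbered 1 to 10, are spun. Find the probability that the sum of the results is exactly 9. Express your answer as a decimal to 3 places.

There are 10^4 = 10000 equally likely outcomes.
The number of ordered 4-tuples from {1,…,10} summing to 9 is 56.
P(sum = 9) = 56/10000 = 7/1250 ≈ 0.006.

0.006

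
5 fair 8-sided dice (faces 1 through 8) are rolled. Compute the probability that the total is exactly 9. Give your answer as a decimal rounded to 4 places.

There are 8^5 = 32768 equally likely outcomes.
The number of ordered 5-tuples from {1,…,8} summing to 9 is 70.
P(sum = 9) = 70/32768 = 35/16384 ≈ 0.0021.

0.0021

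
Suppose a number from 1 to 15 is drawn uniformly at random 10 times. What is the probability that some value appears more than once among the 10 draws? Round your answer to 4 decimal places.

P(all 10 different) = 15/15 · 14/15 · ··· · 6/15 ≈ 0.0189.
P(at least two equal) = 1 − 0.0189 = 0.9811.

0.9811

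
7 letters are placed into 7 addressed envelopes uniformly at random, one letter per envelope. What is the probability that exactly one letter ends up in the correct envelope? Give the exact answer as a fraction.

53/144

Choose which one is fixed: C(7,1) = 7 ways.
The remaining 6 must have no fixed point: D(6) = 265.
P = 7·265/5040 = 53/144.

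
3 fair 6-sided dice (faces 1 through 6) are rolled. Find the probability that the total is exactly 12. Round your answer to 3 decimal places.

0.116

There are 6^3 = 216 equally likely outcomes.
The number of ordered 3-tuples from {1,…,6} summing to 12 is 25.
P(sum = 12) = 25/216 ≈ 0.116.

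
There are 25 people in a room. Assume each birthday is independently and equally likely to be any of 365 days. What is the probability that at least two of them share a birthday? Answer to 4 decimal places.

0.5687

It's easier to compute the probability that all 25 are distinct.
P(all distinct) = 365/365 · 364/365 · ··· · 341/365 ≈ 0.4313.
So the probability of at least one match is 1 − 0.4313 = 0.5687.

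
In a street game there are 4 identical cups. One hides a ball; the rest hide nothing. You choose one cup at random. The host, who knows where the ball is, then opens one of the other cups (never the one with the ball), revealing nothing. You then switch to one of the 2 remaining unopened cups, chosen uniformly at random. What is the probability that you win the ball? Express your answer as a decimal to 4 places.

Your original cup holds the ball with probability 1/4, so the other 3 collectively hold it with probability 3/4.
The host can always find an empty cup to open, so this doesn't change that 3/4; it is now spread over the 2 remaining unopened cups.
P(win by switching) = (3/4) · (1/2) = 3/8 ≈ 0.3750.

0.3750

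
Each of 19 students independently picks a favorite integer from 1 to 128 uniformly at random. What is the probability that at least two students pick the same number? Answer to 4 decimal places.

It's easier to compute the probability that all 19 are distinct.
P(all distinct) = 128/128 · 127/128 · ··· · 110/128 ≈ 0.2453.
So the probability of at least one match is 1 − 0.2453 = 0.7547.

0.7547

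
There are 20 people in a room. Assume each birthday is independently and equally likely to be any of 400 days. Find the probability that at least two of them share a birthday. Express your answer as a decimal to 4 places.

0.3830

It's easier to compute the probability that all 20 are distinct.
P(all distinct) = 400/400 · 399/400 · ··· · 381/400 ≈ 0.6170.
So the probability of at least one match is 1 − 0.6170 = 0.3830.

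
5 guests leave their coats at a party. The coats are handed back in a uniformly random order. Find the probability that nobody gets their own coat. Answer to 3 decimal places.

This is the derangement probability: permutations of 5 with no fixed point.
D(5) = 5! · (1 − 1/1! + 1/2! − ··· + (−1)^5/5!) = 44.
P = 44/120 = 11/30 ≈ 0.367.

0.367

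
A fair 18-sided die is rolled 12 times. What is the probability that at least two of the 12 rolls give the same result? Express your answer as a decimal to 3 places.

0.992

P(all 12 different) = 18/18 · 17/18 · ··· · 7/18 ≈ 0.008.
P(at least two equal) = 1 − 0.008 = 0.992.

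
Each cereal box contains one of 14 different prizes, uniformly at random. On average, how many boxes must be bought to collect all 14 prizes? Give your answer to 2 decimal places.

After i distinct types are collected, each trial gives a new one with probability (14−i)/14, so the expected wait for the next new type is 14/(14−i).
E = 14/14 + 14/13 + 14/12 + 14/11 + 14/10 + 14/9 + 14/8 + 14/7 + 14/6 + 14/5 + 14/4 + 14/3 + 14/2 + 14/1 = 1171733/25740 ≈ 45.52.

45.52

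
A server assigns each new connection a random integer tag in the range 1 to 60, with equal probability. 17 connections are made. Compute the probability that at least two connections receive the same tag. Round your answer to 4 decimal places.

It's easier to compute the probability that all 17 are distinct.
P(all distinct) = 60/60 · 59/60 · ··· · 44/60 ≈ 0.0814.
So the probability of at least one match is 1 − 0.0814 = 0.9186.

0.9186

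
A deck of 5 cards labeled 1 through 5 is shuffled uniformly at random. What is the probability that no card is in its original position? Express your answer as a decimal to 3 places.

This is the derangement probability: permutations of 5 with no fixed point.
D(5) = 5! · (1 − 1/1! + 1/2! − ··· + (−1)^5/5!) = 44.
P = 44/120 = 11/30 ≈ 0.367.

0.367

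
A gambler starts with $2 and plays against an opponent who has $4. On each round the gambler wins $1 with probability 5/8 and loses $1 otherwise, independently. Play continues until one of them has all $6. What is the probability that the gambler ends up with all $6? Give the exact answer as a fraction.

625/931

Let r = q/p = (3/8)/(5/8) = 3/5. The recurrence P(i) = p·P(i+1) + q·P(i−1) with P(0)=0, P(6)=1 gives P(i) = (1 − r^i)/(1 − r^6).
P(2) = (1 − (3/5)^2) / (1 − (3/5)^6) = 625/931.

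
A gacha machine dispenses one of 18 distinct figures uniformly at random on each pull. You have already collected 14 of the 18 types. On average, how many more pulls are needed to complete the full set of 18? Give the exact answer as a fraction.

Starting from 14 distinct types, each trial gives a new one with probability (18−i)/18 when i types are held, so the wait for the next new type is 18/(18−i).
E = 18/4 + 18/3 + 18/2 + 18/1 = 75/2.

75/2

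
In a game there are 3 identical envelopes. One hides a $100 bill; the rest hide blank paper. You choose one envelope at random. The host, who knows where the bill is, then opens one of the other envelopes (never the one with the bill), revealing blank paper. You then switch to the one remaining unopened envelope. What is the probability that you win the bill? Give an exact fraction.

Your original envelope holds the bill with probability 1/3, so the other 2 collectively hold it with probability 2/3.
The host can always find an empty envelope to open, so this doesn't change that 2/3; it is now spread over the 1 remaining unopened envelope.
P(win by switching) = (2/3) · (1/1) = 2/3.

2/3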